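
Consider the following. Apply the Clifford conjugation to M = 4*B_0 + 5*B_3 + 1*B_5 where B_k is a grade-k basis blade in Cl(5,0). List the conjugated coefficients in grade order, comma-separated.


Clifford conjugate sign for grade k: (-1)^(k(k+1)/2)
Grade 0: (-1)^(0*1/2) = (-1)^0 = 1, coeff 4 -> 4
Grade 3: (-1)^(3*4/2) = (-1)^6 = 1, coeff 5 -> 5
Grade 5: (-1)^(5*6/2) = (-1)^15 = -1, coeff 1 -> -1
Conjugated coefficients: 4, 5, -1


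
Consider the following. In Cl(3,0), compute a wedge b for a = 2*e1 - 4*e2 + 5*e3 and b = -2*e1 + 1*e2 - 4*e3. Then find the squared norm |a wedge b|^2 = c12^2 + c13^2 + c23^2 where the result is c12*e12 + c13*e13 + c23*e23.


a wedge b = (a1*b2 - a2*b1)*e12 + (a1*b3 - a3*b1)*e13 + (a2*b3 - a3*b2)*e23
e12 coeff: 2*1 - (-4)*(-2) = 2 - 8 = -6
e13 coeff: 2*(-4) - 5*(-2) = -8 - (-10) = 2
e23 coeff: (-4)*(-4) - 5*1 = 16 - 5 = 11
|a wedge b|^2 = (-6)^2 + 2^2 + 11^2
= 36 + 4 + 121
= 161


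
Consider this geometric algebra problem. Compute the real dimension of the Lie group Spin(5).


Spin(n) double-covers SO(n); both have Lie algebra so(n) of dimension n(n-1)/2.
n = 5
n(n-1) = 5 * 4 = 20
dim Spin(5) = 20/2 = 10


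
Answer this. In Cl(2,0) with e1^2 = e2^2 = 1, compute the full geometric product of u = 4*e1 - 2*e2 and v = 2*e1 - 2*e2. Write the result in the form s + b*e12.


Expand: (4*e1 - 2*e2)(2*e1 - 2*e2)
= 4*2*e1e1 + 4*(-2)*e1e2 + (-2)*2*e2e1 + (-2)*(-2)*e2e2
Using e1^2 = e2^2 = 1, e2e1 = -e1e2:
Scalar part s = 4*2 + (-2)*(-2) = 8 + 4 = 12
Bivector part b = 4*(-2) - (-2)*2 = -8 - (-4) = -4
uv = 12 - 4*e12


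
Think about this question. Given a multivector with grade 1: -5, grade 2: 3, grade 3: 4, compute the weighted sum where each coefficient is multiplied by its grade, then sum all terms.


Grade-weighted sum = sum of grade_k * coefficient_k
1*(-5) = -5
2*3 = 6
3*4 = 12
Total = -5 + 6 + 12 = 13


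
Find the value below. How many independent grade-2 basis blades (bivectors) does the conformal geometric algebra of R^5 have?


The conformal model of R^5 uses Cl(6,1) with m = 5 + 2 = 7 generators.
Number of grade-2 blades = C(m, 2) = C(7, 2)
= 7*6/2 = 21


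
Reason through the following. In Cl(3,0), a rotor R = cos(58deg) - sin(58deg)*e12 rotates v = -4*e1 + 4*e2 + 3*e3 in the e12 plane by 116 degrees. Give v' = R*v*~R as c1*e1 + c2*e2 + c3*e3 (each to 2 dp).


Rotor R = cos(58deg) - sin(58deg)*e12
Rotation angle theta = 2 * 58 = 116 degrees in the e12 plane (e1 -> e2).
The component perpendicular to the plane (e3) is invariant: v'_3 = v3 = 3.00
cos(116deg) = -0.4384, sin(116deg) = 0.8988
v'_1 = v1*cos(theta) - v2*sin(theta) = -4*(-0.4384) - 4*0.8988 = -1.84
v'_2 = v1*sin(theta) + v2*cos(theta) = -4*0.8988 + 4*(-0.4384) = -5.35
v' = -1.84*e1 - 5.35*e2 + 3.00*e3


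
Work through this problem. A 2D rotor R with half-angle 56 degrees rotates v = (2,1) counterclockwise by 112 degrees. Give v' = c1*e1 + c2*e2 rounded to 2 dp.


Rotor R = cos(56deg) - sin(56deg)*e12
Rotation angle theta = 2 * 56 = 112 degrees
v' = R*v*~R rotates v by theta.
cos(112deg) = -0.3746, sin(112deg) = 0.9272
v'_1 = 2*cos(112deg) - 1*sin(112deg)
= 2*(-0.3746) - 1*0.9272
= -1.68
v'_2 = 2*sin(112deg) + 1*cos(112deg)
= 2*0.9272 + 1*(-0.3746)
= 1.48
v' = -1.68*e1 + 1.48*e2


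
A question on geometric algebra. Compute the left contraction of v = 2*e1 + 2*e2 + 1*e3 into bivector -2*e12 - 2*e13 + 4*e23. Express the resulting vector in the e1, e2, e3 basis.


Left contraction v _| B = <vB>_1 (grade-1 part of the geometric product vB).
Using e1_|e12 = e2, e2_|e12 = -e1, e1_|e13 = e3, e3_|e13 = -e1, e2_|e23 = e3, e3_|e23 = -e2:
e1 coeff: -v2*b12 - v3*b13 = -(2)*(-2) - (1)*(-2) = 6
e2 coeff: v1*b12 - v3*b23 = (2)*(-2) - (1)*(4) = -8
e3 coeff: v1*b13 + v2*b23 = (2)*(-2) + (2)*(4) = 4
v _| B = 6*e1 - 8*e2 + 4*e3


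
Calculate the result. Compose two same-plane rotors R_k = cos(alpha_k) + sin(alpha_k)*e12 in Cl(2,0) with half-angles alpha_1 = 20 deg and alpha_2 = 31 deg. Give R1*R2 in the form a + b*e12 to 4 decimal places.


Same-plane rotors commute and their half-angles add:
R1*R2 = cos(a1 + a2) + sin(a1 + a2)*e12.
a1 + a2 = 20 + 31 = 51 deg
cos(51 deg) = 0.6293
sin(51 deg) = 0.7771
R1*R2 = 0.6293 + 0.7771*e12


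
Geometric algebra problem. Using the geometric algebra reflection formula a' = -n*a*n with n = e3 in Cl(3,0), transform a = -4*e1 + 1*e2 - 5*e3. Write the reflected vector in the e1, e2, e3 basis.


Reflection formula: a' = -n*a*n, with n = e3 (unit vector, n^2 = 1).
For reflection through hyperplane perp to e3:
The component along e3 flips sign, others stay.
a = (-4, 1, -5)
a' = (-4, 1, 5)
a' = -4*e1 + 1*e2 + 5*e3


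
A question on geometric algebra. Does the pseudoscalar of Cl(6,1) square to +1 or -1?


The pseudoscalar I = e1...e_n (product of all n generators) of Cl(p,q) satisfies I^2 = (-1)^(q + n(n-1)/2).
p = 6, q = 1, n = p + q = 7
n(n-1)/2 = 7 * 6 / 2 = 21
Exponent = q + n(n-1)/2 = 1 + 21 = 22
I^2 = (-1)^22 = +1


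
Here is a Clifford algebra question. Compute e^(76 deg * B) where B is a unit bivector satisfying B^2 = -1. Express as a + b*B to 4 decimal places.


For a unit bivector B with B^2 = -1, the exponential series gives
e^(theta*B) = cos(theta) + sin(theta)*B (the GA analogue of Euler's formula).
theta = 76 degrees = 1.32645 rad
cos(76 deg) = 0.2419
sin(76 deg) = 0.9703
exp(theta*B) = 0.2419 + 0.9703*B


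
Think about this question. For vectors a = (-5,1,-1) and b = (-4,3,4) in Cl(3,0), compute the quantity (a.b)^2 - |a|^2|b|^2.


a . b = (-5)*(-4) + 1*3 + (-1)*4
= 20 + 3 + (-4) = 19
|a|^2 = (-5)^2 + 1^2 + (-1)^2 = 27
|b|^2 = (-4)^2 + 3^2 + 4^2 = 41
(a.b)^2 = 19^2 = 361
|a|^2 * |b|^2 = 27 * 41 = 1107
Result = 361 - 1107 = -746


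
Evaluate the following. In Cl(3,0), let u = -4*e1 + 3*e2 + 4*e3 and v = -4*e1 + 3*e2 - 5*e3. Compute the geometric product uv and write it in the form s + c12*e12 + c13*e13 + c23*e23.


In Cl(3,0): e_i^2 = 1, e_ie_j = -e_je_i for i != j.
Scalar part = u . v = (-4)*(-4) + 3*3 + 4*(-5)
= 16 + 9 + (-20) = 5
e12 coeff = (-4)*3 - 3*(-4) = -12 - (-12) = 0
e13 coeff = (-4)*(-5) - 4*(-4) = 20 - (-16) = 36
e23 coeff = 3*(-5) - 4*3 = -15 - 12 = -27
uv = 5 + 0*e12 + 36*e13 - 27*e23


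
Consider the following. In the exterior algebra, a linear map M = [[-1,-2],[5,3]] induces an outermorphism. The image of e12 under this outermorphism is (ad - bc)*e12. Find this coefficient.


The outermorphism of a linear map f sends e1^e2 to f(e1)^f(e2).
f(e1) = -1*e1 + 5*e2
f(e2) = -2*e1 + 3*e2
f(e1) ^ f(e2) = (-1*e1 + 5*e2) ^ (-2*e1 + 3*e2)
= (-1)*3*e12 + 5*(-2)*e21
= (-3 - (-10))*e12
= 7*e12
Coefficient = 7


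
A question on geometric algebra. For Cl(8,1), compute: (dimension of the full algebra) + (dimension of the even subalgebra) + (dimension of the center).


n = 8 + 1 = 9
Total dim = 2^9 = 512
Even subalgebra dim = 2^8 = 256
n is odd, so center dim = 2
Sum = 512 + 256 + 2 = 770


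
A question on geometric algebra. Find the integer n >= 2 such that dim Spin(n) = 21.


dim Spin(n) = dim so(n) = n(n-1)/2.
Solve n(n-1)/2 = 21, i.e. n^2 - n - 42 = 0.
Discriminant = 1 + 8*21 = 169
n = (1 + sqrt(169))/2 = (1 + 13)/2 = 7


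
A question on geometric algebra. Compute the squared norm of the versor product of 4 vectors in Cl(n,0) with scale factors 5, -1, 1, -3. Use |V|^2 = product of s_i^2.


Each vector v_i has |v_i|^2 = s_i^2
Squared scales: 5^2 = 25, (-1)^2 = 1, 1^2 = 1, (-3)^2 = 9
|V|^2 = 25 * 1 * 1 * 9
= 225


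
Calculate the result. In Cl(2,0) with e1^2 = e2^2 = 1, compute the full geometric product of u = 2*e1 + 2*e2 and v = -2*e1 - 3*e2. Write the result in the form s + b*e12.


Expand: (2*e1 + 2*e2)(-2*e1 - 3*e2)
= 2*(-2)*e1e1 + 2*(-3)*e1e2 + 2*(-2)*e2e1 + 2*(-3)*e2e2
Using e1^2 = e2^2 = 1, e2e1 = -e1e2:
Scalar part s = 2*(-2) + 2*(-3) = -4 + (-6) = -10
Bivector part b = 2*(-3) - 2*(-2) = -6 - (-4) = -2
uv = -10 - 2*e12


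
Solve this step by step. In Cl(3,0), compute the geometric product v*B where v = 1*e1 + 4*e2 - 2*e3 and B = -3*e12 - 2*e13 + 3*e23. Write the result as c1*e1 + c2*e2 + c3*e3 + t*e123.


vB has grade-1 (vector) and grade-3 (trivector) parts: vB = (v _| B) + (v ^ B).
Vector part <vB>_1:
  e1: -v2*b12 - v3*b13 = -(4)*(-3) - (-2)*(-2) = 8
  e2: v1*b12 - v3*b23 = (1)*(-3) - (-2)*(3) = 3
  e3: v1*b13 + v2*b23 = (1)*(-2) + (4)*(3) = 10
Trivector part <vB>_3:
  e123: v1*b23 - v2*b13 + v3*b12 = (1)*(3) - (4)*(-2) + (-2)*(-3) = 17
vB = 8*e1 + 3*e2 + 10*e3 + 17*e123


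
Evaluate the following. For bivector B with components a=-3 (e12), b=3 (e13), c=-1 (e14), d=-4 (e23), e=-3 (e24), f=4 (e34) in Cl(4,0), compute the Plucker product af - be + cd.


Plucker relation: af - be + cd
a*f = (-3)*4 = -12
b*e = 3*(-3) = -9
c*d = (-1)*(-4) = 4
af - be + cd = -12 - (-9) + 4
= 1


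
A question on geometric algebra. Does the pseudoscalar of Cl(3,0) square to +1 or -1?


The pseudoscalar I = e1...e_n (product of all n generators) of Cl(p,q) satisfies I^2 = (-1)^(q + n(n-1)/2).
p = 3, q = 0, n = p + q = 3
n(n-1)/2 = 3 * 2 / 2 = 3
Exponent = q + n(n-1)/2 = 0 + 3 = 3
I^2 = (-1)^3 = -1


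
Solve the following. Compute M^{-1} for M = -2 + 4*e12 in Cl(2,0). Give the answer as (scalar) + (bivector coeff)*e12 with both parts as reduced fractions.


M = -2 + 4*e12, where e12^2 = -1.
Since M commutes with its reverse ~M = a - b*e12, M * ~M = a^2 - b^2*e12^2 = a^2 + b^2.
So M^{-1} = ~M / (a^2 + b^2) = (a - b*e12)/(a^2 + b^2).
a^2 + b^2 = 4 + 16 = 20
Scalar part = -2/20 = -1/10
Bivector coeff = -4/20 = -1/5
M^{-1} = -1/10 - 1/5*e12


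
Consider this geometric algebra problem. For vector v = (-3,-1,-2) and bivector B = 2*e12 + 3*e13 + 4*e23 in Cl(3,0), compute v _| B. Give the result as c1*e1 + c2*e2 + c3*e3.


Left contraction v _| B = <vB>_1 (grade-1 part of the geometric product vB).
Using e1_|e12 = e2, e2_|e12 = -e1, e1_|e13 = e3, e3_|e13 = -e1, e2_|e23 = e3, e3_|e23 = -e2:
e1 coeff: -v2*b12 - v3*b13 = -(-1)*(2) - (-2)*(3) = 8
e2 coeff: v1*b12 - v3*b23 = (-3)*(2) - (-2)*(4) = 2
e3 coeff: v1*b13 + v2*b23 = (-3)*(3) + (-1)*(4) = -13
v _| B = 8*e1 + 2*e2 - 13*e3


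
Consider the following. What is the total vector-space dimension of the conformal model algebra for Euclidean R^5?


The conformal model of R^5 uses Cl(6,1): the 5 Euclidean generators plus two extra orthogonal generators e+ (e+^2 = +1) and e- (e-^2 = -1), from which the null vectors e0, einf are built.
Number of generators m = 5 + 2 = 7.
dim Cl(p,q) = 2^m = 2^7 = 128


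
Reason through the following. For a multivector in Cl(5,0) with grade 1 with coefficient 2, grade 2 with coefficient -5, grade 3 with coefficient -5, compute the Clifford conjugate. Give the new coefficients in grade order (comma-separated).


Clifford conjugate sign for grade k: (-1)^(k(k+1)/2)
Grade 1: (-1)^(1*2/2) = (-1)^1 = -1, coeff 2 -> -2
Grade 2: (-1)^(2*3/2) = (-1)^3 = -1, coeff -5 -> 5
Grade 3: (-1)^(3*4/2) = (-1)^6 = 1, coeff -5 -> -5
Conjugated coefficients: -2, 5, -5


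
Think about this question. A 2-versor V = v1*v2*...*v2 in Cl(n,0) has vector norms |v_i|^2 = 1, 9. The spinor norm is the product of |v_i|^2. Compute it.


Spinor norm N(V) = |v1|^2 * |v2|^2 * ... * |v2|^2
= 1 * 9
Running product: 1, 9
N(V) = 9


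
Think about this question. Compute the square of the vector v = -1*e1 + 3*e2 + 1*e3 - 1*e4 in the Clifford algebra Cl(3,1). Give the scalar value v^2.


v^2 = sum of c_i^2 * e_i^2
Positive signature terms (e_i^2 = +1): (-1)^2 + 3^2 + 1^2 = 11
Negative signature terms (e_j^2 = -1): (-1)^2 = 1
v^2 = 11 - 1 = 10


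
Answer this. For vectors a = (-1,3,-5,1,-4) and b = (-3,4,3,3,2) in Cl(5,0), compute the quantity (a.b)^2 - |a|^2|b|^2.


a . b = (-1)*(-3) + 3*4 + (-5)*3 + 1*3 + (-4)*2
= 3 + 12 + (-15) + 3 + (-8) = -5
|a|^2 = (-1)^2 + 3^2 + (-5)^2 + 1^2 + (-4)^2 = 52
|b|^2 = (-3)^2 + 4^2 + 3^2 + 3^2 + 2^2 = 47
(a.b)^2 = (-5)^2 = 25
|a|^2 * |b|^2 = 52 * 47 = 2444
Result = 25 - 2444 = -2419


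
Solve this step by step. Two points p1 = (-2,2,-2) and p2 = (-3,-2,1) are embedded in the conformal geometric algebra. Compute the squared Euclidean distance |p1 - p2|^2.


p1 - p2 = (1, 4, -3)
|p1 - p2|^2 = 1^2 + 4^2 + (-3)^2
= 1 + 16 + 9
= 26


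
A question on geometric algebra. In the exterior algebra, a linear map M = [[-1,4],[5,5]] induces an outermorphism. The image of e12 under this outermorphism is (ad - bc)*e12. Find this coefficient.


The outermorphism of a linear map f sends e1^e2 to f(e1)^f(e2).
f(e1) = -1*e1 + 5*e2
f(e2) = 4*e1 + 5*e2
f(e1) ^ f(e2) = (-1*e1 + 5*e2) ^ (4*e1 + 5*e2)
= (-1)*5*e12 + 5*4*e21
= (-5 - 20)*e12
= -25*e12
Coefficient = -25


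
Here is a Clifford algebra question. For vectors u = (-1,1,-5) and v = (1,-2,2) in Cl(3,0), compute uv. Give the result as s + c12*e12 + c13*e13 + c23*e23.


In Cl(3,0): e_i^2 = 1, e_ie_j = -e_je_i for i != j.
Scalar part = u . v = (-1)*1 + 1*(-2) + (-5)*2
= -1 + (-2) + (-10) = -13
e12 coeff = (-1)*(-2) - 1*1 = 2 - 1 = 1
e13 coeff = (-1)*2 - (-5)*1 = -2 - (-5) = 3
e23 coeff = 1*2 - (-5)*(-2) = 2 - 10 = -8
uv = -13 + 1*e12 + 3*e13 - 8*e23


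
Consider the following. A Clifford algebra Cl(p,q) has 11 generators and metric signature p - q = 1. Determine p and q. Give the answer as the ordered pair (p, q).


We need p + q = 11 and p - q = 1.
Adding: 2p = 11 + 1 = 12, so p = 6.
Then q = 11 - 6 = 5.
(p, q) = (6, 5)


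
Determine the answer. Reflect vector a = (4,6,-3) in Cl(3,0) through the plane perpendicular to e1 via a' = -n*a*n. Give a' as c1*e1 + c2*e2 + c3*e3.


Reflection formula: a' = -n*a*n, with n = e1 (unit vector, n^2 = 1).
For reflection through hyperplane perp to e1:
The component along e1 flips sign, others stay.
a = (4, 6, -3)
a' = (-4, 6, -3)
a' = -4*e1 + 6*e2 - 3*e3


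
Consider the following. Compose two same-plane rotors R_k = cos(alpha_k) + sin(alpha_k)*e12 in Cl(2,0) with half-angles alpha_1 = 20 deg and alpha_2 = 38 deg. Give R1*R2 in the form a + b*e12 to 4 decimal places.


Same-plane rotors commute and their half-angles add:
R1*R2 = cos(a1 + a2) + sin(a1 + a2)*e12.
a1 + a2 = 20 + 38 = 58 deg
cos(58 deg) = 0.5299
sin(58 deg) = 0.8480
R1*R2 = 0.5299 + 0.8480*e12


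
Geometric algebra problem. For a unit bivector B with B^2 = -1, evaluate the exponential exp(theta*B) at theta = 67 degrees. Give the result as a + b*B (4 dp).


For a unit bivector B with B^2 = -1, the exponential series gives
e^(theta*B) = cos(theta) + sin(theta)*B (the GA analogue of Euler's formula).
theta = 67 degrees = 1.169371 rad
cos(67 deg) = 0.3907
sin(67 deg) = 0.9205
exp(theta*B) = 0.3907 + 0.9205*B


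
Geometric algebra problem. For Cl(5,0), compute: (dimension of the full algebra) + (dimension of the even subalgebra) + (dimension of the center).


n = 5 + 0 = 5
Total dim = 2^5 = 32
Even subalgebra dim = 2^4 = 16
n is odd, so center dim = 2
Sum = 32 + 16 + 2 = 50


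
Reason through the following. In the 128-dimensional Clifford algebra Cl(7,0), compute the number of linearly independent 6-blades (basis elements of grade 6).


Number of grade-k basis blades in Cl(p,q) with n = p + q is C(n, k).
n = 7 + 0 = 7
C(7, 6) = 7! / (6! * 1!)
= 5040 / (720 * 1)
= 7


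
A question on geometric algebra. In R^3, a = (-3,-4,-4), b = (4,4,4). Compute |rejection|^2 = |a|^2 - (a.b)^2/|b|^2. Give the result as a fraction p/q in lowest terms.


|a|^2 = (-3)^2 + (-4)^2 + (-4)^2 = 41
|b|^2 = 4^2 + 4^2 + 4^2 = 48
a . b = (-3)*4 + (-4)*4 + (-4)*4 = -44
(a.b)^2 = (-44)^2 = 1936
|rej|^2 = 41 - 1936/48
= (1968 - 1936)/48
= 32/48
In lowest terms: 2/3


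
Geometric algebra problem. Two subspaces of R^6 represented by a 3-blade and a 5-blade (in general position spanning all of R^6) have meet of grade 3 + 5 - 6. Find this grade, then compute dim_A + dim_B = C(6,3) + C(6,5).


Meet grade = grade(A) + grade(B) - n
= 3 + 5 - 6 = 2
C(6,3) = 20
C(6,5) = 6
dim_A + dim_B = 20 + 6 = 26


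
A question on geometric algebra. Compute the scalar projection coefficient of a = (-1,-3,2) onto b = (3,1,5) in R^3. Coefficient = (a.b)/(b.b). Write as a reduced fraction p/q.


Projection coefficient = (a . b) / (b . b)
a . b = (-1)*3 + (-3)*1 + 2*5
= -3 + (-3) + 10 = 4
b . b = 3^2 + 1^2 + 5^2
= 9 + 1 + 25 = 35
Coefficient = 4/35
In lowest terms: 4/35


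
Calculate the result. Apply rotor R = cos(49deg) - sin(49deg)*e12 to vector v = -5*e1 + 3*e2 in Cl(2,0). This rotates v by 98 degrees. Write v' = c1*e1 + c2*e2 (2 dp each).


Rotor R = cos(49deg) - sin(49deg)*e12
Rotation angle theta = 2 * 49 = 98 degrees
v' = R*v*~R rotates v by theta.
cos(98deg) = -0.1392, sin(98deg) = 0.9903
v'_1 = -5*cos(98deg) - 3*sin(98deg)
= -5*(-0.1392) - 3*0.9903
= -2.27
v'_2 = -5*sin(98deg) + 3*cos(98deg)
= -5*0.9903 + 3*(-0.1392)
= -5.37
v' = -2.27*e1 - 5.37*e2


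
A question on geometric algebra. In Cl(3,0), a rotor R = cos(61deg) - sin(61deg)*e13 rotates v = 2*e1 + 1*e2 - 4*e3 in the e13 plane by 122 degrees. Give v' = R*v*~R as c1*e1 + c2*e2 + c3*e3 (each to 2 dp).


Rotor R = cos(61deg) - sin(61deg)*e13
Rotation angle theta = 2 * 61 = 122 degrees in the e13 plane (e1 -> e3).
The component perpendicular to the plane (e2) is invariant: v'_2 = v2 = 1.00
cos(122deg) = -0.5299, sin(122deg) = 0.8480
v'_1 = v1*cos(theta) - v3*sin(theta) = 2*(-0.5299) - (-4)*0.8480 = 2.33
v'_3 = v1*sin(theta) + v3*cos(theta) = 2*0.8480 + (-4)*(-0.5299) = 3.82
v' = 2.33*e1 + 1.00*e2 + 3.82*e3


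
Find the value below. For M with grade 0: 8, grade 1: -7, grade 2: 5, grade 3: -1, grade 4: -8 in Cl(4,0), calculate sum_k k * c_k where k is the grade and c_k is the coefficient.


Grade-weighted sum = sum of grade_k * coefficient_k
0*8 = 0
1*(-7) = -7
2*5 = 10
3*(-1) = -3
4*(-8) = -32
Total = 0 + (-7) + 10 + (-3) + (-32) = -32


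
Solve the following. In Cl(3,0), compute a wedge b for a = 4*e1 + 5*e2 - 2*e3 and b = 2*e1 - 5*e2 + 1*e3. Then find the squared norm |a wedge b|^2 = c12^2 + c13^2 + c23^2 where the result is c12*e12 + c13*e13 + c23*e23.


a wedge b = (a1*b2 - a2*b1)*e12 + (a1*b3 - a3*b1)*e13 + (a2*b3 - a3*b2)*e23
e12 coeff: 4*(-5) - 5*2 = -20 - 10 = -30
e13 coeff: 4*1 - (-2)*2 = 4 - (-4) = 8
e23 coeff: 5*1 - (-2)*(-5) = 5 - 10 = -5
|a wedge b|^2 = (-30)^2 + 8^2 + (-5)^2
= 900 + 64 + 25
= 989


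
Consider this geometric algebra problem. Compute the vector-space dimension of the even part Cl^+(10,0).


Even subalgebra dimension = 2^(n-1)
n = 10 + 0 = 10
2^(10 - 1) = 2^9 = 512
Verification: sum of C(10,k) for even k = 1 + 45 + 210 + 210 + 45 + 1 = 512
Result = 512


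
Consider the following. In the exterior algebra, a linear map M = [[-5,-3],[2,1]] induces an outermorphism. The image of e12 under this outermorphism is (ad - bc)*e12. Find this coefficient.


The outermorphism of a linear map f sends e1^e2 to f(e1)^f(e2).
f(e1) = -5*e1 + 2*e2
f(e2) = -3*e1 + 1*e2
f(e1) ^ f(e2) = (-5*e1 + 2*e2) ^ (-3*e1 + 1*e2)
= (-5)*1*e12 + 2*(-3)*e21
= (-5 - (-6))*e12
= 1*e12
Coefficient = 1


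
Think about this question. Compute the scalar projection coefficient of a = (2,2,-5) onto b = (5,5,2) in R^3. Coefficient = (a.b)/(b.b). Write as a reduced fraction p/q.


Projection coefficient = (a . b) / (b . b)
a . b = 2*5 + 2*5 + (-5)*2
= 10 + 10 + (-10) = 10
b . b = 5^2 + 5^2 + 2^2
= 25 + 25 + 4 = 54
Coefficient = 10/54
In lowest terms: 5/27


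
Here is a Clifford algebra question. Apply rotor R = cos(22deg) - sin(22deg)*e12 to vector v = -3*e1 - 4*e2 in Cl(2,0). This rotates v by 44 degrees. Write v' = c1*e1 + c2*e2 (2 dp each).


Rotor R = cos(22deg) - sin(22deg)*e12
Rotation angle theta = 2 * 22 = 44 degrees
v' = R*v*~R rotates v by theta.
cos(44deg) = 0.7193, sin(44deg) = 0.6947
v'_1 = -3*cos(44deg) - (-4)*sin(44deg)
= -3*0.7193 - (-4)*0.6947
= 0.62
v'_2 = -3*sin(44deg) + (-4)*cos(44deg)
= -3*0.6947 + (-4)*0.7193
= -4.96
v' = 0.62*e1 - 4.96*e2


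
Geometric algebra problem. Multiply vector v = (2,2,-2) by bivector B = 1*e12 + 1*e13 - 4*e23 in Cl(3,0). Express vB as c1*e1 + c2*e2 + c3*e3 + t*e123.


vB has grade-1 (vector) and grade-3 (trivector) parts: vB = (v _| B) + (v ^ B).
Vector part <vB>_1:
  e1: -v2*b12 - v3*b13 = -(2)*(1) - (-2)*(1) = 0
  e2: v1*b12 - v3*b23 = (2)*(1) - (-2)*(-4) = -6
  e3: v1*b13 + v2*b23 = (2)*(1) + (2)*(-4) = -6
Trivector part <vB>_3:
  e123: v1*b23 - v2*b13 + v3*b12 = (2)*(-4) - (2)*(1) + (-2)*(1) = -12
vB = 0*e1 - 6*e2 - 6*e3 - 12*e123


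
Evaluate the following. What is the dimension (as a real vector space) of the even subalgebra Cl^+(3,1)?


Even subalgebra dimension = 2^(n-1)
n = 3 + 1 = 4
2^(4 - 1) = 2^3 = 8
Verification: sum of C(4,k) for even k = 1 + 6 + 1 = 8
Result = 8


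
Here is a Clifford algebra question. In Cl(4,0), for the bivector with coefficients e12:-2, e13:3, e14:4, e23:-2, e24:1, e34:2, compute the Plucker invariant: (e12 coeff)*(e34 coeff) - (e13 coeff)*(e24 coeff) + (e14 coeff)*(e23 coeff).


Plucker relation: af - be + cd
a*f = (-2)*2 = -4
b*e = 3*1 = 3
c*d = 4*(-2) = -8
af - be + cd = -4 - 3 + (-8)
= -15


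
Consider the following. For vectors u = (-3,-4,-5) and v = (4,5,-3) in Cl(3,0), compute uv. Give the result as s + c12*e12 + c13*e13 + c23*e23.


In Cl(3,0): e_i^2 = 1, e_ie_j = -e_je_i for i != j.
Scalar part = u . v = (-3)*4 + (-4)*5 + (-5)*(-3)
= -12 + (-20) + 15 = -17
e12 coeff = (-3)*5 - (-4)*4 = -15 - (-16) = 1
e13 coeff = (-3)*(-3) - (-5)*4 = 9 - (-20) = 29
e23 coeff = (-4)*(-3) - (-5)*5 = 12 - (-25) = 37
uv = -17 + 1*e12 + 29*e13 + 37*e23


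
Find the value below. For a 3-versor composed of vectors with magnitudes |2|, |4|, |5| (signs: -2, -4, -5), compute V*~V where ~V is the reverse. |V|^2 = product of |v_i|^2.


Each vector v_i has |v_i|^2 = s_i^2
Squared scales: (-2)^2 = 4, (-4)^2 = 16, (-5)^2 = 25
|V|^2 = 4 * 16 * 25
= 1600


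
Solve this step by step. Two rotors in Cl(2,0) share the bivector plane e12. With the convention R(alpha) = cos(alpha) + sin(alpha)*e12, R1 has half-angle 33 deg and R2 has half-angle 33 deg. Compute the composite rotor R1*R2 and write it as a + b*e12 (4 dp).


Same-plane rotors commute and their half-angles add:
R1*R2 = cos(a1 + a2) + sin(a1 + a2)*e12.
a1 + a2 = 33 + 33 = 66 deg
cos(66 deg) = 0.4067
sin(66 deg) = 0.9135
R1*R2 = 0.4067 + 0.9135*e12


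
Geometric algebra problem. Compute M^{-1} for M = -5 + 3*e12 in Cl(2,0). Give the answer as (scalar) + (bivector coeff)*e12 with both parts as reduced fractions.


M = -5 + 3*e12, where e12^2 = -1.
Since M commutes with its reverse ~M = a - b*e12, M * ~M = a^2 - b^2*e12^2 = a^2 + b^2.
So M^{-1} = ~M / (a^2 + b^2) = (a - b*e12)/(a^2 + b^2).
a^2 + b^2 = 25 + 9 = 34
Scalar part = -5/34 = -5/34
Bivector coeff = -3/34 = -3/34
M^{-1} = -5/34 - 3/34*e12


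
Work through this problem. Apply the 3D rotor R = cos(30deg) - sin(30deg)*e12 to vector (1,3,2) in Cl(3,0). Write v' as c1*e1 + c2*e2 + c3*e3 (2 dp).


Rotor R = cos(30deg) - sin(30deg)*e12
Rotation angle theta = 2 * 30 = 60 degrees in the e12 plane (e1 -> e2).
The component perpendicular to the plane (e3) is invariant: v'_3 = v3 = 2.00
cos(60deg) = 0.5000, sin(60deg) = 0.8660
v'_1 = v1*cos(theta) - v2*sin(theta) = 1*0.5000 - 3*0.8660 = -2.10
v'_2 = v1*sin(theta) + v2*cos(theta) = 1*0.8660 + 3*0.5000 = 2.37
v' = -2.10*e1 + 2.37*e2 + 2.00*e3


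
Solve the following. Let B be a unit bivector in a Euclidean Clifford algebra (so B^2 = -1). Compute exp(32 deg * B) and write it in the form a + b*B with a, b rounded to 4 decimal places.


For a unit bivector B with B^2 = -1, the exponential series gives
e^(theta*B) = cos(theta) + sin(theta)*B (the GA analogue of Euler's formula).
theta = 32 degrees = 0.558505 rad
cos(32 deg) = 0.8480
sin(32 deg) = 0.5299
exp(theta*B) = 0.8480 + 0.5299*B


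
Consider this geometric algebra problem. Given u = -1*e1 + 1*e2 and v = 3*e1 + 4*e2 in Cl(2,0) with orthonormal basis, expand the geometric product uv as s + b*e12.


Expand: (-1*e1 + 1*e2)(3*e1 + 4*e2)
= (-1)*3*e1e1 + (-1)*4*e1e2 + 1*3*e2e1 + 1*4*e2e2
Using e1^2 = e2^2 = 1, e2e1 = -e1e2:
Scalar part s = (-1)*3 + 1*4 = -3 + 4 = 1
Bivector part b = (-1)*4 - 1*3 = -4 - 3 = -7
uv = 1 - 7*e12


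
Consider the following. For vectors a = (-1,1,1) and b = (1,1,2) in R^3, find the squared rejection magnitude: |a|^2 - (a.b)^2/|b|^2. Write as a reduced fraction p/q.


|a|^2 = (-1)^2 + 1^2 + 1^2 = 3
|b|^2 = 1^2 + 1^2 + 2^2 = 6
a . b = (-1)*1 + 1*1 + 1*2 = 2
(a.b)^2 = 2^2 = 4
|rej|^2 = 3 - 4/6
= (18 - 4)/6
= 14/6
In lowest terms: 7/3


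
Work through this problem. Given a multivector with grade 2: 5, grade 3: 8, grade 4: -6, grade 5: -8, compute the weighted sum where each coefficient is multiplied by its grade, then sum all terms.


Grade-weighted sum = sum of grade_k * coefficient_k
2*5 = 10
3*8 = 24
4*(-6) = -24
5*(-8) = -40
Total = 10 + 24 + (-24) + (-40) = -30


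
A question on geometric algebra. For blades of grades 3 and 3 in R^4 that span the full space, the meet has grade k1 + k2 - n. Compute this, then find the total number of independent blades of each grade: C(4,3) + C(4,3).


Meet grade = grade(A) + grade(B) - n
= 3 + 3 - 4 = 2
C(4,3) = 4
C(4,3) = 4
dim_A + dim_B = 4 + 4 = 8


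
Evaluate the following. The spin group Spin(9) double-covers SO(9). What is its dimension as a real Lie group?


Spin(n) double-covers SO(n); both have Lie algebra so(n) of dimension n(n-1)/2.
n = 9
n(n-1) = 9 * 8 = 72
dim Spin(9) = 72/2 = 36


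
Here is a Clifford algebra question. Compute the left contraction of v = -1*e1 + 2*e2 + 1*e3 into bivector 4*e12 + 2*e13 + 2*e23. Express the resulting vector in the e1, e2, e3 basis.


Left contraction v _| B = <vB>_1 (grade-1 part of the geometric product vB).
Using e1_|e12 = e2, e2_|e12 = -e1, e1_|e13 = e3, e3_|e13 = -e1, e2_|e23 = e3, e3_|e23 = -e2:
e1 coeff: -v2*b12 - v3*b13 = -(2)*(4) - (1)*(2) = -10
e2 coeff: v1*b12 - v3*b23 = (-1)*(4) - (1)*(2) = -6
e3 coeff: v1*b13 + v2*b23 = (-1)*(2) + (2)*(2) = 2
v _| B = -10*e1 - 6*e2 + 2*e3


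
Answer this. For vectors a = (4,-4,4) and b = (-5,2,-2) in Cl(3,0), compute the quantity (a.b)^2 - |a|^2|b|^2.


a . b = 4*(-5) + (-4)*2 + 4*(-2)
= -20 + (-8) + (-8) = -36
|a|^2 = 4^2 + (-4)^2 + 4^2 = 48
|b|^2 = (-5)^2 + 2^2 + (-2)^2 = 33
(a.b)^2 = (-36)^2 = 1296
|a|^2 * |b|^2 = 48 * 33 = 1584
Result = 1296 - 1584 = -288


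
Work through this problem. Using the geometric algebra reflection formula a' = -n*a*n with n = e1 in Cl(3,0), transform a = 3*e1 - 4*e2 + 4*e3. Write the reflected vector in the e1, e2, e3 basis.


Reflection formula: a' = -n*a*n, with n = e1 (unit vector, n^2 = 1).
For reflection through hyperplane perp to e1:
The component along e1 flips sign, others stay.
a = (3, -4, 4)
a' = (-3, -4, 4)
a' = -3*e1 - 4*e2 + 4*e3


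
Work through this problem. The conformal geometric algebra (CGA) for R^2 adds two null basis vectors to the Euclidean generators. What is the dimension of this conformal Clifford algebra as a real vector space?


The conformal model of R^2 uses Cl(3,1): the 2 Euclidean generators plus two extra orthogonal generators e+ (e+^2 = +1) and e- (e-^2 = -1), from which the null vectors e0, einf are built.
Number of generators m = 2 + 2 = 4.
dim Cl(p,q) = 2^m = 2^4 = 16


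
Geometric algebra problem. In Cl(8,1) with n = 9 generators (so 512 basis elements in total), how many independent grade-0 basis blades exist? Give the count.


Number of grade-k basis blades in Cl(p,q) with n = p + q is C(n, k).
n = 8 + 1 = 9
C(9, 0) = 9! / (0! * 9!)
= 362880 / (1 * 362880)
= 1


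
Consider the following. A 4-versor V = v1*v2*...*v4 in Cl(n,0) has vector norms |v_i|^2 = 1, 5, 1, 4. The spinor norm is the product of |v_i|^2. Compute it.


Spinor norm N(V) = |v1|^2 * |v2|^2 * ... * |v4|^2
= 1 * 5 * 1 * 4
Running product: 1, 5, 5, 20
N(V) = 20


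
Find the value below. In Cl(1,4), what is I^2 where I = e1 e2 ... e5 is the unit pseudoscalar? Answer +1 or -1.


The pseudoscalar I = e1...e_n (product of all n generators) of Cl(p,q) satisfies I^2 = (-1)^(q + n(n-1)/2).
p = 1, q = 4, n = p + q = 5
n(n-1)/2 = 5 * 4 / 2 = 10
Exponent = q + n(n-1)/2 = 4 + 10 = 14
I^2 = (-1)^14 = +1


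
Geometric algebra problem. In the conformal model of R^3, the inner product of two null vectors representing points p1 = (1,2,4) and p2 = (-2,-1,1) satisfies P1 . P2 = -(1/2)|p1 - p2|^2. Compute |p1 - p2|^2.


p1 - p2 = (3, 3, 3)
|p1 - p2|^2 = 3^2 + 3^2 + 3^2
= 9 + 9 + 9
= 27


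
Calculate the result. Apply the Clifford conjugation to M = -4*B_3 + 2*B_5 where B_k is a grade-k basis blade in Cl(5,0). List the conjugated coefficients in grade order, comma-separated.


Clifford conjugate sign for grade k: (-1)^(k(k+1)/2)
Grade 3: (-1)^(3*4/2) = (-1)^6 = 1, coeff -4 -> -4
Grade 5: (-1)^(5*6/2) = (-1)^15 = -1, coeff 2 -> -2
Conjugated coefficients: -4, -2


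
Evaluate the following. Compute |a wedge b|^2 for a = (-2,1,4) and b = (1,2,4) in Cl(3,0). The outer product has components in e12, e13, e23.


a wedge b = (a1*b2 - a2*b1)*e12 + (a1*b3 - a3*b1)*e13 + (a2*b3 - a3*b2)*e23
e12 coeff: (-2)*2 - 1*1 = -4 - 1 = -5
e13 coeff: (-2)*4 - 4*1 = -8 - 4 = -12
e23 coeff: 1*4 - 4*2 = 4 - 8 = -4
|a wedge b|^2 = (-5)^2 + (-12)^2 + (-4)^2
= 25 + 144 + 16
= 185


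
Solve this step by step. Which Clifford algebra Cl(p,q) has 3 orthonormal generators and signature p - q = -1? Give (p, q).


We need p + q = 3 and p - q = -1.
Adding: 2p = 3 + (-1) = 2, so p = 1.
Then q = 3 - 1 = 2.
(p, q) = (1, 2)


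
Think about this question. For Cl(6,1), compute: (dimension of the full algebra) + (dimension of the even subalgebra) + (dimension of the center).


n = 6 + 1 = 7
Total dim = 2^7 = 128
Even subalgebra dim = 2^6 = 64
n is odd, so center dim = 2
Sum = 128 + 64 + 2 = 194


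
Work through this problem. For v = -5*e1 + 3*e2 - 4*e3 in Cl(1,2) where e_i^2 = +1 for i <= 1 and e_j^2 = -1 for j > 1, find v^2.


v^2 = sum of c_i^2 * e_i^2
Positive signature terms (e_i^2 = +1): (-5)^2 = 25
Negative signature terms (e_j^2 = -1): 3^2 + (-4)^2 = 25
v^2 = 25 - 25 = 0


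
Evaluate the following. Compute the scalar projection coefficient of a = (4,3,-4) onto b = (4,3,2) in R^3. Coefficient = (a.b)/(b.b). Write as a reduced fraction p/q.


Projection coefficient = (a . b) / (b . b)
a . b = 4*4 + 3*3 + (-4)*2
= 16 + 9 + (-8) = 17
b . b = 4^2 + 3^2 + 2^2
= 16 + 9 + 4 = 29
Coefficient = 17/29
In lowest terms: 17/29


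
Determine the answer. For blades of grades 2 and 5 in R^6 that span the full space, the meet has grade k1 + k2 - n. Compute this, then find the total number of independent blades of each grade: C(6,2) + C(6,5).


Meet grade = grade(A) + grade(B) - n
= 2 + 5 - 6 = 1
C(6,2) = 15
C(6,5) = 6
dim_A + dim_B = 15 + 6 = 21


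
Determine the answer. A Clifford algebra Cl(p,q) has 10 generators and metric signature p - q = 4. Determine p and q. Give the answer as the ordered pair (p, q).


We need p + q = 10 and p - q = 4.
Adding: 2p = 10 + 4 = 14, so p = 7.
Then q = 10 - 7 = 3.
(p, q) = (7, 3)


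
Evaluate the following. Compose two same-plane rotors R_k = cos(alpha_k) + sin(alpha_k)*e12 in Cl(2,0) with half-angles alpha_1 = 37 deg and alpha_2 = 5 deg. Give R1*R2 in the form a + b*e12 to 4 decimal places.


Same-plane rotors commute and their half-angles add:
R1*R2 = cos(a1 + a2) + sin(a1 + a2)*e12.
a1 + a2 = 37 + 5 = 42 deg
cos(42 deg) = 0.7431
sin(42 deg) = 0.6691
R1*R2 = 0.7431 + 0.6691*e12


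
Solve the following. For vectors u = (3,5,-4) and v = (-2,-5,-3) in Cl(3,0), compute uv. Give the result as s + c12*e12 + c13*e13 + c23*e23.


In Cl(3,0): e_i^2 = 1, e_ie_j = -e_je_i for i != j.
Scalar part = u . v = 3*(-2) + 5*(-5) + (-4)*(-3)
= -6 + (-25) + 12 = -19
e12 coeff = 3*(-5) - 5*(-2) = -15 - (-10) = -5
e13 coeff = 3*(-3) - (-4)*(-2) = -9 - 8 = -17
e23 coeff = 5*(-3) - (-4)*(-5) = -15 - 20 = -35
uv = -19 - 5*e12 - 17*e13 - 35*e23


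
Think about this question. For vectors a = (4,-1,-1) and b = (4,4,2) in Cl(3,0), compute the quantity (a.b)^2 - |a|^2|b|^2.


a . b = 4*4 + (-1)*4 + (-1)*2
= 16 + (-4) + (-2) = 10
|a|^2 = 4^2 + (-1)^2 + (-1)^2 = 18
|b|^2 = 4^2 + 4^2 + 2^2 = 36
(a.b)^2 = 10^2 = 100
|a|^2 * |b|^2 = 18 * 36 = 648
Result = 100 - 648 = -548


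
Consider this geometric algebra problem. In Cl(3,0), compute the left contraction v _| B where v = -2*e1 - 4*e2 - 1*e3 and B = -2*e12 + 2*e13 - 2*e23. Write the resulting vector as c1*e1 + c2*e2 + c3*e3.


Left contraction v _| B = <vB>_1 (grade-1 part of the geometric product vB).
Using e1_|e12 = e2, e2_|e12 = -e1, e1_|e13 = e3, e3_|e13 = -e1, e2_|e23 = e3, e3_|e23 = -e2:
e1 coeff: -v2*b12 - v3*b13 = -(-4)*(-2) - (-1)*(2) = -6
e2 coeff: v1*b12 - v3*b23 = (-2)*(-2) - (-1)*(-2) = 2
e3 coeff: v1*b13 + v2*b23 = (-2)*(2) + (-4)*(-2) = 4
v _| B = -6*e1 + 2*e2 + 4*e3


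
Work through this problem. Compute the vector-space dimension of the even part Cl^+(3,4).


Even subalgebra dimension = 2^(n-1)
n = 3 + 4 = 7
2^(7 - 1) = 2^6 = 64
Verification: sum of C(7,k) for even k = 1 + 21 + 35 + 7 = 64
Result = 64


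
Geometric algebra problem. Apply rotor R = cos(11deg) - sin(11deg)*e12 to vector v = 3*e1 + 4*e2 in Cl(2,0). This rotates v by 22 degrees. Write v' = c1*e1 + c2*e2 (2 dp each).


Rotor R = cos(11deg) - sin(11deg)*e12
Rotation angle theta = 2 * 11 = 22 degrees
v' = R*v*~R rotates v by theta.
cos(22deg) = 0.9272, sin(22deg) = 0.3746
v'_1 = 3*cos(22deg) - 4*sin(22deg)
= 3*0.9272 - 4*0.3746
= 1.28
v'_2 = 3*sin(22deg) + 4*cos(22deg)
= 3*0.3746 + 4*0.9272
= 4.83
v' = 1.28*e1 + 4.83*e2


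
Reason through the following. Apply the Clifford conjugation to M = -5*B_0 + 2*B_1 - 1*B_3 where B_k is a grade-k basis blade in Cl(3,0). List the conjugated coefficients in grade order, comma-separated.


Clifford conjugate sign for grade k: (-1)^(k(k+1)/2)
Grade 0: (-1)^(0*1/2) = (-1)^0 = 1, coeff -5 -> -5
Grade 1: (-1)^(1*2/2) = (-1)^1 = -1, coeff 2 -> -2
Grade 3: (-1)^(3*4/2) = (-1)^6 = 1, coeff -1 -> -1
Conjugated coefficients: -5, -2, -1


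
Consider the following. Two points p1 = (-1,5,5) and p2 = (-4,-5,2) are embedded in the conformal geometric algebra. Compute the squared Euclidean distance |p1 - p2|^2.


p1 - p2 = (3, 10, 3)
|p1 - p2|^2 = 3^2 + 10^2 + 3^2
= 9 + 100 + 9
= 118


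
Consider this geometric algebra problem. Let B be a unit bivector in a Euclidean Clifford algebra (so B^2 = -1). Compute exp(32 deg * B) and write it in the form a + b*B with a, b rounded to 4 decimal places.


For a unit bivector B with B^2 = -1, the exponential series gives
e^(theta*B) = cos(theta) + sin(theta)*B (the GA analogue of Euler's formula).
theta = 32 degrees = 0.558505 rad
cos(32 deg) = 0.8480
sin(32 deg) = 0.5299
exp(theta*B) = 0.8480 + 0.5299*B


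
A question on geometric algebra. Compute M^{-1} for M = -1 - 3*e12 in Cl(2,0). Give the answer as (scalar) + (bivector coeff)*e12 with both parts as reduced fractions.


M = -1 - 3*e12, where e12^2 = -1.
Since M commutes with its reverse ~M = a - b*e12, M * ~M = a^2 - b^2*e12^2 = a^2 + b^2.
So M^{-1} = ~M / (a^2 + b^2) = (a - b*e12)/(a^2 + b^2).
a^2 + b^2 = 1 + 9 = 10
Scalar part = -1/10 = -1/10
Bivector coeff = 3/10 = 3/10
M^{-1} = -1/10 + 3/10*e12


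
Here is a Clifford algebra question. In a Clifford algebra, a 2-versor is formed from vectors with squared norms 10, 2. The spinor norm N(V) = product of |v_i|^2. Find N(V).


Spinor norm N(V) = |v1|^2 * |v2|^2 * ... * |v2|^2
= 10 * 2
Running product: 10, 20
N(V) = 20


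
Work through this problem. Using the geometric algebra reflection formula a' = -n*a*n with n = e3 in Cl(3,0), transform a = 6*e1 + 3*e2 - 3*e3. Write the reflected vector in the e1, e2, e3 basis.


Reflection formula: a' = -n*a*n, with n = e3 (unit vector, n^2 = 1).
For reflection through hyperplane perp to e3:
The component along e3 flips sign, others stay.
a = (6, 3, -3)
a' = (6, 3, 3)
a' = 6*e1 + 3*e2 + 3*e3


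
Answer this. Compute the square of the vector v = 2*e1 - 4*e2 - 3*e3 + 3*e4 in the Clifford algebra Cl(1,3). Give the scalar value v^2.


v^2 = sum of c_i^2 * e_i^2
Positive signature terms (e_i^2 = +1): 2^2 = 4
Negative signature terms (e_j^2 = -1): (-4)^2 + (-3)^2 + 3^2 = 34
v^2 = 4 - 34 = -30


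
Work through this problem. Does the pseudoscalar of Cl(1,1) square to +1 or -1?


The pseudoscalar I = e1...e_n (product of all n generators) of Cl(p,q) satisfies I^2 = (-1)^(q + n(n-1)/2).
p = 1, q = 1, n = p + q = 2
n(n-1)/2 = 2 * 1 / 2 = 1
Exponent = q + n(n-1)/2 = 1 + 1 = 2
I^2 = (-1)^2 = +1


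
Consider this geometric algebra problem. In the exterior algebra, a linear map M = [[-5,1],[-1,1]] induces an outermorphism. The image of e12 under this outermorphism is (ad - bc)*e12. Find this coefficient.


The outermorphism of a linear map f sends e1^e2 to f(e1)^f(e2).
f(e1) = -5*e1 - 1*e2
f(e2) = 1*e1 + 1*e2
f(e1) ^ f(e2) = (-5*e1 - 1*e2) ^ (1*e1 + 1*e2)
= (-5)*1*e12 + (-1)*1*e21
= (-5 - (-1))*e12
= -4*e12
Coefficient = -4


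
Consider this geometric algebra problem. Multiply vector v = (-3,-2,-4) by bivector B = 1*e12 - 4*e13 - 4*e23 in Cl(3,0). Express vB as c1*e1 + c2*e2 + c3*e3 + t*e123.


vB has grade-1 (vector) and grade-3 (trivector) parts: vB = (v _| B) + (v ^ B).
Vector part <vB>_1:
  e1: -v2*b12 - v3*b13 = -(-2)*(1) - (-4)*(-4) = -14
  e2: v1*b12 - v3*b23 = (-3)*(1) - (-4)*(-4) = -19
  e3: v1*b13 + v2*b23 = (-3)*(-4) + (-2)*(-4) = 20
Trivector part <vB>_3:
  e123: v1*b23 - v2*b13 + v3*b12 = (-3)*(-4) - (-2)*(-4) + (-4)*(1) = 0
vB = -14*e1 - 19*e2 + 20*e3 + 0*e123


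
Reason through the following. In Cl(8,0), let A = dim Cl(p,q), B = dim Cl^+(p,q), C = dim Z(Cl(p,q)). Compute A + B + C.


n = 8 + 0 = 8
Total dim = 2^8 = 256
Even subalgebra dim = 2^7 = 128
n is even, so center dim = 1
Sum = 256 + 128 + 1 = 385


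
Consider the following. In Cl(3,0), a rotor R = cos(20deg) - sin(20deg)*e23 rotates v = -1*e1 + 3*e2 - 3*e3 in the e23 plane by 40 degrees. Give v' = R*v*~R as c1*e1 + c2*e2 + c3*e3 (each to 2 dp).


Rotor R = cos(20deg) - sin(20deg)*e23
Rotation angle theta = 2 * 20 = 40 degrees in the e23 plane (e2 -> e3).
The component perpendicular to the plane (e1) is invariant: v'_1 = v1 = -1.00
cos(40deg) = 0.7660, sin(40deg) = 0.6428
v'_2 = v2*cos(theta) - v3*sin(theta) = 3*0.7660 - (-3)*0.6428 = 4.23
v'_3 = v2*sin(theta) + v3*cos(theta) = 3*0.6428 + (-3)*0.7660 = -0.37
v' = -1.00*e1 + 4.23*e2 - 0.37*e3


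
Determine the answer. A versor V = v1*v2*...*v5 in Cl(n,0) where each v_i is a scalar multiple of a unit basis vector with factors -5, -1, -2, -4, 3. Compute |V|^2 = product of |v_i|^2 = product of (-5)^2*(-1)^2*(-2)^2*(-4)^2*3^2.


Each vector v_i has |v_i|^2 = s_i^2
Squared scales: (-5)^2 = 25, (-1)^2 = 1, (-2)^2 = 4, (-4)^2 = 16, 3^2 = 9
|V|^2 = 25 * 1 * 4 * 16 * 9
= 14400


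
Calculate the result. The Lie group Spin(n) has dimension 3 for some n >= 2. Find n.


dim Spin(n) = dim so(n) = n(n-1)/2.
Solve n(n-1)/2 = 3, i.e. n^2 - n - 6 = 0.
Discriminant = 1 + 8*3 = 25
n = (1 + sqrt(25))/2 = (1 + 5)/2 = 3


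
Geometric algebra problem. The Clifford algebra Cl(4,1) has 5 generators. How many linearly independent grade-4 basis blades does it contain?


Number of grade-k basis blades in Cl(p,q) with n = p + q is C(n, k).
n = 4 + 1 = 5
C(5, 4) = 5! / (4! * 1!)
= 120 / (24 * 1)
= 5


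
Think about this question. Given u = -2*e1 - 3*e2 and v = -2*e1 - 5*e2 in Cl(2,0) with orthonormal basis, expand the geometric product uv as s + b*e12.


Expand: (-2*e1 - 3*e2)(-2*e1 - 5*e2)
= (-2)*(-2)*e1e1 + (-2)*(-5)*e1e2 + (-3)*(-2)*e2e1 + (-3)*(-5)*e2e2
Using e1^2 = e2^2 = 1, e2e1 = -e1e2:
Scalar part s = (-2)*(-2) + (-3)*(-5) = 4 + 15 = 19
Bivector part b = (-2)*(-5) - (-3)*(-2) = 10 - 6 = 4
uv = 19 + 4*e12


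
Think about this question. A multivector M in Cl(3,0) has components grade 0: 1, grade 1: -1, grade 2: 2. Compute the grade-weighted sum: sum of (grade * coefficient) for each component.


Grade-weighted sum = sum of grade_k * coefficient_k
0*1 = 0
1*(-1) = -1
2*2 = 4
Total = 0 + (-1) + 4 = 3


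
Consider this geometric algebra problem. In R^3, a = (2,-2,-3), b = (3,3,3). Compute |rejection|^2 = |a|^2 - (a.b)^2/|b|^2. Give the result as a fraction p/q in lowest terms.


|a|^2 = 2^2 + (-2)^2 + (-3)^2 = 17
|b|^2 = 3^2 + 3^2 + 3^2 = 27
a . b = 2*3 + (-2)*3 + (-3)*3 = -9
(a.b)^2 = (-9)^2 = 81
|rej|^2 = 17 - 81/27
= (459 - 81)/27
= 378/27
In lowest terms: 14/1
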